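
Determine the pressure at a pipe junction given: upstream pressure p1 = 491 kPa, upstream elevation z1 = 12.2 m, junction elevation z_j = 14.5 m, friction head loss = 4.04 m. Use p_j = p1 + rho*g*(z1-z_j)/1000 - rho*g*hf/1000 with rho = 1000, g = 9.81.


Junction pressure: p_j = p1 + rho*g*(z1 - z_j)/1000 - rho*g*hf/1000.
Elevation term = 1000*9.81*(12.2 - 14.5)/1000 = -22.563 kPa.
Friction term = 1000*9.81*4.04/1000 = 39.632 kPa.
p_j = 491 + -22.563 - 39.632 = 428.8 kPa.

428.8


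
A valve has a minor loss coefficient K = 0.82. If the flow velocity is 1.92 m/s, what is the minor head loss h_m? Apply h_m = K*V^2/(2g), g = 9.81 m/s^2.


Minor loss formula: h_m = K * V^2/(2g).
V^2 = 1.92^2 = 3.6864.
V^2/(2g) = 3.6864 / 19.62 = 0.1879 m.
h_m = 0.82 * 0.1879 = 0.1541 m.

0.1541


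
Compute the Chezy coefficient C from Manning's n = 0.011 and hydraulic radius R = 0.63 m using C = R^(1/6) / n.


The Chezy coefficient relates to Manning's n through C = R^(1/6) / n.
R^(1/6) = 0.63^(1/6) = 0.925884.
C = 0.925884 / 0.011 = 84.17 m^(1/2)/s.

84.17


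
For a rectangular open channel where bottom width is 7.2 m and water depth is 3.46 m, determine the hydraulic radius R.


For a rectangular section:
Flow area A = b * y = 7.2 * 3.46 = 24.91 m^2.
Wetted perimeter P = b + 2y = 7.2 + 2*3.46 = 14.12 m.
Hydraulic radius R = A/P = 24.91 / 14.12 = 1.7643 m.

1.7643


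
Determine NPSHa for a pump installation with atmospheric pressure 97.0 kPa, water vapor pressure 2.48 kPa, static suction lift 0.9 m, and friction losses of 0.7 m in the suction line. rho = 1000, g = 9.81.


NPSHa = p_atm/(rho*g) - z_s - hf_s - p_vap/(rho*g).
p_atm/(rho*g) = 97.0*1000 / (1000*9.81) = 9.888 m.
p_vap/(rho*g) = 2.48*1000 / (1000*9.81) = 0.253 m.
NPSHa = 9.888 - 0.9 - 0.7 - 0.253
      = 8.04 m.

8.04


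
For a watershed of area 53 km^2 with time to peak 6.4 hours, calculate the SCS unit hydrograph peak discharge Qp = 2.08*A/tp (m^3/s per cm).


SCS formula: Qp = 2.08 * A / tp.
Qp = 2.08 * 53 / 6.4
   = 110.24 / 6.4
   = 17.23 m^3/s per cm.

17.23


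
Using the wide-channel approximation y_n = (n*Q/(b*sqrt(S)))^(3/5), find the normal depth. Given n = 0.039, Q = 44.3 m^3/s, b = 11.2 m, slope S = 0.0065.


We use the wide-channel approximation y_n = (n*Q/(b*sqrt(S)))^(3/5).
sqrt(S) = sqrt(0.0065) = 0.080623.
Numerator: n*Q = 0.039 * 44.3 = 1.7277.
Denominator: b*sqrt(S) = 11.2 * 0.080623 = 0.902978.
arg = 1.9133.
y_n = 1.9133^(3/5) = 1.476 m.

1.476


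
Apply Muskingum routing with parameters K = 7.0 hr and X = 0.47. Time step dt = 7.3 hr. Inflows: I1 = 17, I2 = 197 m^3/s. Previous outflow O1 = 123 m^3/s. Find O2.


Muskingum coefficients:
denom = 2*K*(1-X) + dt = 2*7.0*(1-0.47) + 7.3 = 14.72.
C0 = (dt - 2*K*X)/denom = (7.3 - 2*7.0*0.47)/14.72 = 0.0489.
C1 = (dt + 2*K*X)/denom = (7.3 + 2*7.0*0.47)/14.72 = 0.9429.
C2 = (2*K*(1-X) - dt)/denom = 0.0082.
O2 = C0*I2 + C1*I1 + C2*O1
   = 0.0489*197 + 0.9429*17 + 0.0082*123
   = 26.67 m^3/s.

26.67


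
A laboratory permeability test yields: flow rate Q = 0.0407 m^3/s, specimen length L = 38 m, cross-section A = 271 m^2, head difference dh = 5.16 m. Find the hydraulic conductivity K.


From K = Q*L / (A*dh):
Numerator: Q*L = 0.0407 * 38 = 1.5466.
Denominator: A*dh = 271 * 5.16 = 1398.36.
K = 1.5466 / 1398.36 = 0.001106 m/s.

0.001106


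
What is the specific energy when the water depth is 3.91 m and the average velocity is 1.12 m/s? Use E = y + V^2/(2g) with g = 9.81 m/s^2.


Specific energy E = y + V^2/(2g).
Velocity head = V^2/(2g) = 1.12^2 / (2*9.81) = 1.2544 / 19.62 = 0.0639 m.
E = 3.91 + 0.0639 = 3.9739 m.

3.9739


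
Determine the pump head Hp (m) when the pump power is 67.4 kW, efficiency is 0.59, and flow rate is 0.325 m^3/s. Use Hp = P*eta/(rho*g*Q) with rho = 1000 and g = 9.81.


Pump head formula: Hp = P * eta / (rho * g * Q).
Numerator: P * eta = 67.4 * 1000 * 0.59 = 39766.0 W.
Denominator: rho * g * Q = 1000 * 9.81 * 0.325 = 3188.25.
Hp = 39766.0 / 3188.25 = 12.47 m.

12.47


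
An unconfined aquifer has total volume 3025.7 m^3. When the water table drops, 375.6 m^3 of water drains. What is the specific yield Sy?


Specific yield Sy = Volume drained / Total volume.
Sy = 375.6 / 3025.7
   = 0.1241.

0.1241


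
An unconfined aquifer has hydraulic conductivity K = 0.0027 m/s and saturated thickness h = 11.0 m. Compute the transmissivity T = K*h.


Transmissivity is defined as T = K * h.
T = 0.0027 * 11.0
  = 0.0297 m^2/s.

0.0297


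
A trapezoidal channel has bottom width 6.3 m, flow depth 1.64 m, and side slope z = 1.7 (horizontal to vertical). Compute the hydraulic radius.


For a trapezoidal section with side slope z:
A = (b + z*y)*y = (6.3 + 1.7*1.64)*1.64 = 14.904 m^2.
P = b + 2*y*sqrt(1 + z^2) = 6.3 + 2*1.64*sqrt(1 + 1.7^2) = 12.769 m.
R = A/P = 14.904 / 12.769 = 1.1672 m.

1.1672


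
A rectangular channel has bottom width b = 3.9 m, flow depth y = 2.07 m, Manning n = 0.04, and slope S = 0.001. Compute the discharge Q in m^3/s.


For a rectangular channel, the cross-sectional area A = b * y = 3.9 * 2.07 = 8.07 m^2.
The wetted perimeter P = b + 2y = 3.9 + 2*2.07 = 8.04 m.
Hydraulic radius R = A/P = 8.07/8.04 = 1.0041 m.
Velocity V = (1/n)*R^(2/3)*S^(1/2) = (1/0.04)*1.0041^(2/3)*0.001^(1/2) = 0.7927 m/s.
Discharge Q = A * V = 8.07 * 0.7927 = 6.4 m^3/s.

6.4


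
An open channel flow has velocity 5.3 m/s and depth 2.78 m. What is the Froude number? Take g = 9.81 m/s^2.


The Froude number is defined as Fr = V / sqrt(g*y).
g*y = 9.81 * 2.78 = 27.2718.
sqrt(g*y) = sqrt(27.2718) = 5.2222.
Fr = 5.3 / 5.2222 = 1.0149.

1.0149


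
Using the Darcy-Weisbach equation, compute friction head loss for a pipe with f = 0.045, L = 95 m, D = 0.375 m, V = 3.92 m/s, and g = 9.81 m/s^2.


Darcy-Weisbach equation: h_f = f * (L/D) * V^2/(2g).
f * L/D = 0.045 * 95/0.375 = 11.4.
V^2/(2g) = 3.92^2 / (2*9.81) = 15.3664 / 19.62 = 0.7832 m.
h_f = 11.4 * 0.7832 = 8.928 m.

8.928


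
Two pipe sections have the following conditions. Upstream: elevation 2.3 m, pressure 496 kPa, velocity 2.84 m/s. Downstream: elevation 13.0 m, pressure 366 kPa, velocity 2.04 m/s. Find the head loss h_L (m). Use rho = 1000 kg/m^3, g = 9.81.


Total head at each section: H = z + p/(rho*g) + V^2/(2g).
H1 = 2.3 + 496*1000/(1000*9.81) + 2.84^2/(2*9.81)
   = 2.3 + 50.561 + 0.4111
   = 53.272 m.
H2 = 13.0 + 366*1000/(1000*9.81) + 2.04^2/(2*9.81)
   = 13.0 + 37.309 + 0.2121
   = 50.521 m.
h_L = H1 - H2 = 53.272 - 50.521 = 2.751 m.

2.751


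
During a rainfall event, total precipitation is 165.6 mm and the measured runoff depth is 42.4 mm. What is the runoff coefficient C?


The runoff coefficient C = runoff depth / rainfall depth.
C = 42.4 / 165.6
  = 0.256.

0.256


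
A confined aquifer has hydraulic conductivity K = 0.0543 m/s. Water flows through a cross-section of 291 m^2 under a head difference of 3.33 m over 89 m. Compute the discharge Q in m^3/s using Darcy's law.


Darcy's law: Q = K * A * i, where i = dh/L.
Hydraulic gradient i = 3.33 / 89 = 0.037416.
Q = 0.0543 * 291 * 0.037416
  = 0.5912 m^3/s.

0.5912


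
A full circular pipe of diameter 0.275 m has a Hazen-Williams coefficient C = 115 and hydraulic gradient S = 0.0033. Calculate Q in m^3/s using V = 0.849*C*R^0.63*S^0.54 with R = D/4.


For a full circular pipe, R = D/4 = 0.275/4 = 0.0688 m.
V = 0.849 * 115 * 0.0688^0.63 * 0.0033^0.54
  = 0.849 * 115 * 0.185132 * 0.045709
  = 0.8262 m/s.
Pipe area A = pi*D^2/4 = pi*0.275^2/4 = 0.0594 m^2.
Q = A * V = 0.0594 * 0.8262 = 0.0491 m^3/s.

0.0491


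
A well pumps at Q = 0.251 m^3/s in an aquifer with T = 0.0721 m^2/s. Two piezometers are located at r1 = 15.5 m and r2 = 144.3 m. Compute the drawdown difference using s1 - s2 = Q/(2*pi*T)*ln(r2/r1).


Thiem equation: s1 - s2 = Q/(2*pi*T) * ln(r2/r1).
ln(r2/r1) = ln(144.3/15.5) = 2.2311.
Q/(2*pi*T) = 0.251 / (2*pi*0.0721) = 0.251 / 0.453 = 0.5541.
s1 - s2 = 0.5541 * 2.2311 = 1.2361 m.

1.2361


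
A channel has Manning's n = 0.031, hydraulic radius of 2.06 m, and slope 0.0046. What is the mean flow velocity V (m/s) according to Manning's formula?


Manning's equation gives V = (1/n) * R^(2/3) * S^(1/2).
First, compute R^(2/3) = 2.06^(2/3) = 1.619.
Next, S^(1/2) = 0.0046^(1/2) = 0.067823.
Then 1/n = 1/0.031 = 32.26.
V = 32.26 * 1.619 * 0.067823 = 3.5421 m/s.

3.5421


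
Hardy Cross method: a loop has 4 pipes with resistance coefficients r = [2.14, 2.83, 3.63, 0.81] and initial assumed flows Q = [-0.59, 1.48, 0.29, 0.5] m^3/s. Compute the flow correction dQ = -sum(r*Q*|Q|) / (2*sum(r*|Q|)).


Numerator terms (r*Q*|Q|): 2.14*-0.59*|-0.59| = -0.7449; 2.83*1.48*|1.48| = 6.1988; 3.63*0.29*|0.29| = 0.3053; 0.81*0.5*|0.5| = 0.2025.
Sum of numerator = 5.9617.
Denominator terms (r*|Q|): 2.14*|-0.59| = 1.2626; 2.83*|1.48| = 4.1884; 3.63*|0.29| = 1.0527; 0.81*|0.5| = 0.405.
2 * sum of denominator = 2 * 6.9087 = 13.8174.
dQ = -5.9617 / 13.8174 = -0.4315 m^3/s.

-0.4315


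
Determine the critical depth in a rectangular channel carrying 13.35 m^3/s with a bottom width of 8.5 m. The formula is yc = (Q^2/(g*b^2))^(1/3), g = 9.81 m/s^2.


Using yc = (Q^2 / (g * b^2))^(1/3):
Q^2 = 13.35^2 = 178.22.
g * b^2 = 9.81 * 8.5^2 = 9.81 * 72.25 = 708.77.
Q^2 / (g*b^2) = 178.22 / 708.77 = 0.2514.
yc = 0.2514^(1/3) = 0.6312 m.

0.6312


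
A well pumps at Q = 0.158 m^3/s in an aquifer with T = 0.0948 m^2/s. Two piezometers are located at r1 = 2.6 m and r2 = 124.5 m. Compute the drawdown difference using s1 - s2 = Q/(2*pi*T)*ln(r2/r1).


Thiem equation: s1 - s2 = Q/(2*pi*T) * ln(r2/r1).
ln(r2/r1) = ln(124.5/2.6) = 3.8688.
Q/(2*pi*T) = 0.158 / (2*pi*0.0948) = 0.158 / 0.5956 = 0.2653.
s1 - s2 = 0.2653 * 3.8688 = 1.0262 m.

1.0262


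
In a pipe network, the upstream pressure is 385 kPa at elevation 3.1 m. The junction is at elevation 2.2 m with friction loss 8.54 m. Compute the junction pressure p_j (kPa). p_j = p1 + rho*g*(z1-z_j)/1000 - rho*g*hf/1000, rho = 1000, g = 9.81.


Junction pressure: p_j = p1 + rho*g*(z1 - z_j)/1000 - rho*g*hf/1000.
Elevation term = 1000*9.81*(3.1 - 2.2)/1000 = 8.829 kPa.
Friction term = 1000*9.81*8.54/1000 = 83.777 kPa.
p_j = 385 + 8.829 - 83.777 = 310.05 kPa.

310.05


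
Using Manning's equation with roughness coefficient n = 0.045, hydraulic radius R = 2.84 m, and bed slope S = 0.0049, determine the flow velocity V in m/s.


Manning's equation gives V = (1/n) * R^(2/3) * S^(1/2).
First, compute R^(2/3) = 2.84^(2/3) = 2.0055.
Next, S^(1/2) = 0.0049^(1/2) = 0.07.
Then 1/n = 1/0.045 = 22.22.
V = 22.22 * 2.0055 * 0.07 = 3.1196 m/s.

3.1196


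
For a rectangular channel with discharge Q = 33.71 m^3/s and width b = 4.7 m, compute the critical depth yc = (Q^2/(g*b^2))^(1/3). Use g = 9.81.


Using yc = (Q^2 / (g * b^2))^(1/3):
Q^2 = 33.71^2 = 1136.36.
g * b^2 = 9.81 * 4.7^2 = 9.81 * 22.09 = 216.7.
Q^2 / (g*b^2) = 1136.36 / 216.7 = 5.2439.
yc = 5.2439^(1/3) = 1.7373 m.

1.7373


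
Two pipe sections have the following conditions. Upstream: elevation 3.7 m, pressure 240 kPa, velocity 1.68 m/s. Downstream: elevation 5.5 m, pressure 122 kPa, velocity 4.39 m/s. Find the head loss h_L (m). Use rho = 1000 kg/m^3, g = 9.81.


Total head at each section: H = z + p/(rho*g) + V^2/(2g).
H1 = 3.7 + 240*1000/(1000*9.81) + 1.68^2/(2*9.81)
   = 3.7 + 24.465 + 0.1439
   = 28.309 m.
H2 = 5.5 + 122*1000/(1000*9.81) + 4.39^2/(2*9.81)
   = 5.5 + 12.436 + 0.9823
   = 18.919 m.
h_L = H1 - H2 = 28.309 - 18.919 = 9.39 m.

9.39


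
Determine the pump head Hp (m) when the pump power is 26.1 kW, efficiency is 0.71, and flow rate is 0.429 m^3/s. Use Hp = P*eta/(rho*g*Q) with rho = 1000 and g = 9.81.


Pump head formula: Hp = P * eta / (rho * g * Q).
Numerator: P * eta = 26.1 * 1000 * 0.71 = 18531.0 W.
Denominator: rho * g * Q = 1000 * 9.81 * 0.429 = 4208.49.
Hp = 18531.0 / 4208.49 = 4.4 m.

4.4


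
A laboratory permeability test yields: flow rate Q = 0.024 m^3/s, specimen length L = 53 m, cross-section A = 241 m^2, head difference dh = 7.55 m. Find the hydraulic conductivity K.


From K = Q*L / (A*dh):
Numerator: Q*L = 0.024 * 53 = 1.272.
Denominator: A*dh = 241 * 7.55 = 1819.55.
K = 1.272 / 1819.55 = 0.000699 m/s.

0.000699


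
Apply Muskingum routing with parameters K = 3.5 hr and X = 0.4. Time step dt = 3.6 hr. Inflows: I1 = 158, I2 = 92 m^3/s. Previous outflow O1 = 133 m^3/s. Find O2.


Muskingum coefficients:
denom = 2*K*(1-X) + dt = 2*3.5*(1-0.4) + 3.6 = 7.8.
C0 = (dt - 2*K*X)/denom = (3.6 - 2*3.5*0.4)/7.8 = 0.1026.
C1 = (dt + 2*K*X)/denom = (3.6 + 2*3.5*0.4)/7.8 = 0.8205.
C2 = (2*K*(1-X) - dt)/denom = 0.0769.
O2 = C0*I2 + C1*I1 + C2*O1
   = 0.1026*92 + 0.8205*158 + 0.0769*133
   = 149.31 m^3/s.

149.31


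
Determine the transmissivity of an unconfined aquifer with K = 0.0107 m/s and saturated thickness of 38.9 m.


Transmissivity is defined as T = K * h.
T = 0.0107 * 38.9
  = 0.4162 m^2/s.

0.4162


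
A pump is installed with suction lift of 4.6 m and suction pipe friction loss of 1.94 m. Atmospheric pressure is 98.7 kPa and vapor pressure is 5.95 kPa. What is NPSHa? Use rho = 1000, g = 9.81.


NPSHa = p_atm/(rho*g) - z_s - hf_s - p_vap/(rho*g).
p_atm/(rho*g) = 98.7*1000 / (1000*9.81) = 10.061 m.
p_vap/(rho*g) = 5.95*1000 / (1000*9.81) = 0.607 m.
NPSHa = 10.061 - 4.6 - 1.94 - 0.607
      = 2.91 m.

2.91


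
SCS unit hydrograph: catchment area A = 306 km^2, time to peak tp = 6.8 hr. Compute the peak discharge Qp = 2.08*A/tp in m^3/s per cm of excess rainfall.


SCS formula: Qp = 2.08 * A / tp.
Qp = 2.08 * 306 / 6.8
   = 636.48 / 6.8
   = 93.6 m^3/s per cm.

93.6


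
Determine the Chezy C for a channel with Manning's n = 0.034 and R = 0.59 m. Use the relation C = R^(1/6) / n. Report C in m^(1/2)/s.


The Chezy coefficient relates to Manning's n through C = R^(1/6) / n.
R^(1/6) = 0.59^(1/6) = 0.915817.
C = 0.915817 / 0.034 = 26.94 m^(1/2)/s.

26.94


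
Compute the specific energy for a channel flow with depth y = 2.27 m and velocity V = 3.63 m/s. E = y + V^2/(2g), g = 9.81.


Specific energy E = y + V^2/(2g).
Velocity head = V^2/(2g) = 3.63^2 / (2*9.81) = 13.1769 / 19.62 = 0.6716 m.
E = 2.27 + 0.6716 = 2.9416 m.

2.9416


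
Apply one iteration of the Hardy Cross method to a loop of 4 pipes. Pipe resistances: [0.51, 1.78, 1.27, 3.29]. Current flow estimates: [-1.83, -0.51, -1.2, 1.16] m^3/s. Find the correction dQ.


Numerator terms (r*Q*|Q|): 0.51*-1.83*|-1.83| = -1.7079; 1.78*-0.51*|-0.51| = -0.463; 1.27*-1.2*|-1.2| = -1.8288; 3.29*1.16*|1.16| = 4.427.
Sum of numerator = 0.4273.
Denominator terms (r*|Q|): 0.51*|-1.83| = 0.9333; 1.78*|-0.51| = 0.9078; 1.27*|-1.2| = 1.524; 3.29*|1.16| = 3.8164.
2 * sum of denominator = 2 * 7.1815 = 14.363.
dQ = -0.4273 / 14.363 = -0.0298 m^3/s.

-0.0298


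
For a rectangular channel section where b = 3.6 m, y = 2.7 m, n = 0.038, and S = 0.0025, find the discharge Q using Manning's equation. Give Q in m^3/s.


For a rectangular channel, the cross-sectional area A = b * y = 3.6 * 2.7 = 9.72 m^2.
The wetted perimeter P = b + 2y = 3.6 + 2*2.7 = 9.0 m.
Hydraulic radius R = A/P = 9.72/9.0 = 1.08 m.
Velocity V = (1/n)*R^(2/3)*S^(1/2) = (1/0.038)*1.08^(2/3)*0.0025^(1/2) = 1.3851 m/s.
Discharge Q = A * V = 9.72 * 1.3851 = 13.463 m^3/s.

13.463


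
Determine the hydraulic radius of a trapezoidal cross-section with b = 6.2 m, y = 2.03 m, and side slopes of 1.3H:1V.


For a trapezoidal section with side slope z:
A = (b + z*y)*y = (6.2 + 1.3*2.03)*2.03 = 17.943 m^2.
P = b + 2*y*sqrt(1 + z^2) = 6.2 + 2*2.03*sqrt(1 + 1.3^2) = 12.859 m.
R = A/P = 17.943 / 12.859 = 1.3954 m.

1.3954


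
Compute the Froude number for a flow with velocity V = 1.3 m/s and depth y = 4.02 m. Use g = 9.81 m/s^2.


The Froude number is defined as Fr = V / sqrt(g*y).
g*y = 9.81 * 4.02 = 39.4362.
sqrt(g*y) = sqrt(39.4362) = 6.2798.
Fr = 1.3 / 6.2798 = 0.207.

0.207


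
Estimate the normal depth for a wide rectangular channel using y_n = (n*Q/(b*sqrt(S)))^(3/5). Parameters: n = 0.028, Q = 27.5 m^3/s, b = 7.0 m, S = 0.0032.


We use the wide-channel approximation y_n = (n*Q/(b*sqrt(S)))^(3/5).
sqrt(S) = sqrt(0.0032) = 0.056569.
Numerator: n*Q = 0.028 * 27.5 = 0.77.
Denominator: b*sqrt(S) = 7.0 * 0.056569 = 0.395983.
arg = 1.9445.
y_n = 1.9445^(3/5) = 1.4904 m.

1.4904


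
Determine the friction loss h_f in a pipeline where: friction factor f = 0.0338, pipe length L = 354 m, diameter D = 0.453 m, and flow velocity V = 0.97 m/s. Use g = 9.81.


Darcy-Weisbach equation: h_f = f * (L/D) * V^2/(2g).
f * L/D = 0.0338 * 354/0.453 = 26.4132.
V^2/(2g) = 0.97^2 / (2*9.81) = 0.9409 / 19.62 = 0.048 m.
h_f = 26.4132 * 0.048 = 1.267 m.

1.267


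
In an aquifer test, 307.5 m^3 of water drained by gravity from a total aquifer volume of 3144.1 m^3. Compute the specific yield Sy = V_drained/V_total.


Specific yield Sy = Volume drained / Total volume.
Sy = 307.5 / 3144.1
   = 0.0978.

0.0978


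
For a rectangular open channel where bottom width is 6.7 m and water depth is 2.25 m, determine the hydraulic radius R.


For a rectangular section:
Flow area A = b * y = 6.7 * 2.25 = 15.08 m^2.
Wetted perimeter P = b + 2y = 6.7 + 2*2.25 = 11.2 m.
Hydraulic radius R = A/P = 15.08 / 11.2 = 1.346 m.

1.346


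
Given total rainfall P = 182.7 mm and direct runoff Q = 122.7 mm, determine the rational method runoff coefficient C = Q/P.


The runoff coefficient C = runoff depth / rainfall depth.
C = 122.7 / 182.7
  = 0.6716.

0.6716


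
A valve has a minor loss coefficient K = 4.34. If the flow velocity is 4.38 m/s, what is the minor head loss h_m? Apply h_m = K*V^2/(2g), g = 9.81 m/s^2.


Minor loss formula: h_m = K * V^2/(2g).
V^2 = 4.38^2 = 19.1844.
V^2/(2g) = 19.1844 / 19.62 = 0.9778 m.
h_m = 4.34 * 0.9778 = 4.2436 m.

4.2436


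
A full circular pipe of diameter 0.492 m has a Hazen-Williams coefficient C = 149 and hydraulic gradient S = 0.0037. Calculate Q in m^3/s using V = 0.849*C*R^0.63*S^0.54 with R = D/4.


For a full circular pipe, R = D/4 = 0.492/4 = 0.123 m.
V = 0.849 * 149 * 0.123^0.63 * 0.0037^0.54
  = 0.849 * 149 * 0.267079 * 0.048622
  = 1.6427 m/s.
Pipe area A = pi*D^2/4 = pi*0.492^2/4 = 0.1901 m^2.
Q = A * V = 0.1901 * 1.6427 = 0.3123 m^3/s.

0.3123


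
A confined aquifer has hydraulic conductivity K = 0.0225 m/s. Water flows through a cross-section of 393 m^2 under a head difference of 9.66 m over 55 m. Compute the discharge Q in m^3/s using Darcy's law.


Darcy's law: Q = K * A * i, where i = dh/L.
Hydraulic gradient i = 9.66 / 55 = 0.175636.
Q = 0.0225 * 393 * 0.175636
  = 1.5531 m^3/s.

1.5531


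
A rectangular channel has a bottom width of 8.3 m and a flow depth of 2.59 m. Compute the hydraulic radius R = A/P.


For a rectangular section:
Flow area A = b * y = 8.3 * 2.59 = 21.5 m^2.
Wetted perimeter P = b + 2y = 8.3 + 2*2.59 = 13.48 m.
Hydraulic radius R = A/P = 21.5 / 13.48 = 1.5947 m.

1.5947


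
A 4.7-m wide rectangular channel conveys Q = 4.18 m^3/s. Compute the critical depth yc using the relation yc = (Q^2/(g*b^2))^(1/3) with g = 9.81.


Using yc = (Q^2 / (g * b^2))^(1/3):
Q^2 = 4.18^2 = 17.47.
g * b^2 = 9.81 * 4.7^2 = 9.81 * 22.09 = 216.7.
Q^2 / (g*b^2) = 17.47 / 216.7 = 0.0806.
yc = 0.0806^(1/3) = 0.432 m.

0.432


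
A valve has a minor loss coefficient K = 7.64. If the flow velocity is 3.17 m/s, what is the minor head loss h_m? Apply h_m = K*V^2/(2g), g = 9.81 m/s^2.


Minor loss formula: h_m = K * V^2/(2g).
V^2 = 3.17^2 = 10.0489.
V^2/(2g) = 10.0489 / 19.62 = 0.5122 m.
h_m = 7.64 * 0.5122 = 3.913 m.

3.913


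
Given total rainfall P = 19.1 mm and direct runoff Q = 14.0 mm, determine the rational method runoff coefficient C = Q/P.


The runoff coefficient C = runoff depth / rainfall depth.
C = 14.0 / 19.1
  = 0.733.

0.733


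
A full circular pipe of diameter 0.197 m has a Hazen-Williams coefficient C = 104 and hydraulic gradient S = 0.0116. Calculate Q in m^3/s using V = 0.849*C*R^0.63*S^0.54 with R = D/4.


For a full circular pipe, R = D/4 = 0.197/4 = 0.0493 m.
V = 0.849 * 104 * 0.0493^0.63 * 0.0116^0.54
  = 0.849 * 104 * 0.150043 * 0.090117
  = 1.1939 m/s.
Pipe area A = pi*D^2/4 = pi*0.197^2/4 = 0.0305 m^2.
Q = A * V = 0.0305 * 1.1939 = 0.0364 m^3/s.

0.0364


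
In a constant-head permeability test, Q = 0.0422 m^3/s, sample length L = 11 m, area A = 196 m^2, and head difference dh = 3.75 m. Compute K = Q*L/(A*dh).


From K = Q*L / (A*dh):
Numerator: Q*L = 0.0422 * 11 = 0.4642.
Denominator: A*dh = 196 * 3.75 = 735.0.
K = 0.4642 / 735.0 = 0.000632 m/s.

0.000632


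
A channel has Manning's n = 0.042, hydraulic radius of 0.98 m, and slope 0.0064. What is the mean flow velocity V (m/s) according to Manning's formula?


Manning's equation gives V = (1/n) * R^(2/3) * S^(1/2).
First, compute R^(2/3) = 0.98^(2/3) = 0.9866.
Next, S^(1/2) = 0.0064^(1/2) = 0.08.
Then 1/n = 1/0.042 = 23.81.
V = 23.81 * 0.9866 * 0.08 = 1.8793 m/s.

1.8793


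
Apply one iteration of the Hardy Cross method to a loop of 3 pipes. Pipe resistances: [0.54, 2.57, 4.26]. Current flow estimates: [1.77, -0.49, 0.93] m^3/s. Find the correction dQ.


Numerator terms (r*Q*|Q|): 0.54*1.77*|1.77| = 1.6918; 2.57*-0.49*|-0.49| = -0.6171; 4.26*0.93*|0.93| = 3.6845.
Sum of numerator = 4.7592.
Denominator terms (r*|Q|): 0.54*|1.77| = 0.9558; 2.57*|-0.49| = 1.2593; 4.26*|0.93| = 3.9618.
2 * sum of denominator = 2 * 6.1769 = 12.3538.
dQ = -4.7592 / 12.3538 = -0.3852 m^3/s.

-0.3852


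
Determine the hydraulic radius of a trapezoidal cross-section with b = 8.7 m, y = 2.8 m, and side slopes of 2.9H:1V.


For a trapezoidal section with side slope z:
A = (b + z*y)*y = (8.7 + 2.9*2.8)*2.8 = 47.096 m^2.
P = b + 2*y*sqrt(1 + z^2) = 8.7 + 2*2.8*sqrt(1 + 2.9^2) = 25.878 m.
R = A/P = 47.096 / 25.878 = 1.8199 m.

1.8199


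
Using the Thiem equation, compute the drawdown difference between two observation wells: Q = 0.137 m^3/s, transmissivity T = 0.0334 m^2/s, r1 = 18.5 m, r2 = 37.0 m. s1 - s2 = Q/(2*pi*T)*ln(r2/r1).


Thiem equation: s1 - s2 = Q/(2*pi*T) * ln(r2/r1).
ln(r2/r1) = ln(37.0/18.5) = 0.6931.
Q/(2*pi*T) = 0.137 / (2*pi*0.0334) = 0.137 / 0.2099 = 0.6528.
s1 - s2 = 0.6528 * 0.6931 = 0.4525 m.

0.4525


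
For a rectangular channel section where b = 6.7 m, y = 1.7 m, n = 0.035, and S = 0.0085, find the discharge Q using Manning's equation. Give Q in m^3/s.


For a rectangular channel, the cross-sectional area A = b * y = 6.7 * 1.7 = 11.39 m^2.
The wetted perimeter P = b + 2y = 6.7 + 2*1.7 = 10.1 m.
Hydraulic radius R = A/P = 11.39/10.1 = 1.1277 m.
Velocity V = (1/n)*R^(2/3)*S^(1/2) = (1/0.035)*1.1277^(2/3)*0.0085^(1/2) = 2.8539 m/s.
Discharge Q = A * V = 11.39 * 2.8539 = 32.506 m^3/s.

32.506


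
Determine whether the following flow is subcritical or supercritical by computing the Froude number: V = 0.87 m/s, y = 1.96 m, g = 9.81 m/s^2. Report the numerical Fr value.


The Froude number is defined as Fr = V / sqrt(g*y).
g*y = 9.81 * 1.96 = 19.2276.
sqrt(g*y) = sqrt(19.2276) = 4.3849.
Fr = 0.87 / 4.3849 = 0.1984.
Since Fr < 1, the flow is subcritical.

0.1984


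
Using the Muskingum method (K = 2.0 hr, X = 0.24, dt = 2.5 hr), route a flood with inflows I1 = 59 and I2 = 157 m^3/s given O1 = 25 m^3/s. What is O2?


Muskingum coefficients:
denom = 2*K*(1-X) + dt = 2*2.0*(1-0.24) + 2.5 = 5.54.
C0 = (dt - 2*K*X)/denom = (2.5 - 2*2.0*0.24)/5.54 = 0.278.
C1 = (dt + 2*K*X)/denom = (2.5 + 2*2.0*0.24)/5.54 = 0.6245.
C2 = (2*K*(1-X) - dt)/denom = 0.0975.
O2 = C0*I2 + C1*I1 + C2*O1
   = 0.278*157 + 0.6245*59 + 0.0975*25
   = 82.93 m^3/s.

82.93


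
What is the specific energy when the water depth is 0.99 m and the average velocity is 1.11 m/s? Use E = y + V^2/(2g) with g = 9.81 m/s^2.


Specific energy E = y + V^2/(2g).
Velocity head = V^2/(2g) = 1.11^2 / (2*9.81) = 1.2321 / 19.62 = 0.0628 m.
E = 0.99 + 0.0628 = 1.0528 m.

1.0528


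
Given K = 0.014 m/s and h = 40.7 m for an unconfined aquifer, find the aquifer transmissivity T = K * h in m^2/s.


Transmissivity is defined as T = K * h.
T = 0.014 * 40.7
  = 0.5698 m^2/s.

0.5698


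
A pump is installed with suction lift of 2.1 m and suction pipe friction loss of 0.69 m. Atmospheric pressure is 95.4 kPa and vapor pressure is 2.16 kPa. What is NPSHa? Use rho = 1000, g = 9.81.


NPSHa = p_atm/(rho*g) - z_s - hf_s - p_vap/(rho*g).
p_atm/(rho*g) = 95.4*1000 / (1000*9.81) = 9.725 m.
p_vap/(rho*g) = 2.16*1000 / (1000*9.81) = 0.22 m.
NPSHa = 9.725 - 2.1 - 0.69 - 0.22
      = 6.71 m.

6.71


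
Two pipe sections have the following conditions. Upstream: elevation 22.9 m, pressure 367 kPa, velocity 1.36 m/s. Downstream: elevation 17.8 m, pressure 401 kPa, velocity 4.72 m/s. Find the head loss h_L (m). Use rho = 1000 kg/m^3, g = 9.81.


Total head at each section: H = z + p/(rho*g) + V^2/(2g).
H1 = 22.9 + 367*1000/(1000*9.81) + 1.36^2/(2*9.81)
   = 22.9 + 37.411 + 0.0943
   = 60.405 m.
H2 = 17.8 + 401*1000/(1000*9.81) + 4.72^2/(2*9.81)
   = 17.8 + 40.877 + 1.1355
   = 59.812 m.
h_L = H1 - H2 = 60.405 - 59.812 = 0.593 m.

0.593


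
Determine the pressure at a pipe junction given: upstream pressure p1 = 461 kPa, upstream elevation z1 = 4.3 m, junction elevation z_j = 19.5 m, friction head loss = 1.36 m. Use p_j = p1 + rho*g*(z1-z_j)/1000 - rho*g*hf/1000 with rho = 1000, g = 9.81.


Junction pressure: p_j = p1 + rho*g*(z1 - z_j)/1000 - rho*g*hf/1000.
Elevation term = 1000*9.81*(4.3 - 19.5)/1000 = -149.112 kPa.
Friction term = 1000*9.81*1.36/1000 = 13.342 kPa.
p_j = 461 + -149.112 - 13.342 = 298.55 kPa.

298.55


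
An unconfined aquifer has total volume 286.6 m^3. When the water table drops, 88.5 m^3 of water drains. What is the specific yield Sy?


Specific yield Sy = Volume drained / Total volume.
Sy = 88.5 / 286.6
   = 0.3088.

0.3088


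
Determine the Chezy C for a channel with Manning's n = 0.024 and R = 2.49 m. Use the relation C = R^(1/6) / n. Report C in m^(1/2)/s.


The Chezy coefficient relates to Manning's n through C = R^(1/6) / n.
R^(1/6) = 2.49^(1/6) = 1.164215.
C = 1.164215 / 0.024 = 48.51 m^(1/2)/s.

48.51


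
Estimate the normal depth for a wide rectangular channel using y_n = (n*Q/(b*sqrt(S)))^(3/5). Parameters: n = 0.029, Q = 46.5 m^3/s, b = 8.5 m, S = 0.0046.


We use the wide-channel approximation y_n = (n*Q/(b*sqrt(S)))^(3/5).
sqrt(S) = sqrt(0.0046) = 0.067823.
Numerator: n*Q = 0.029 * 46.5 = 1.3485.
Denominator: b*sqrt(S) = 8.5 * 0.067823 = 0.576495.
arg = 2.3391.
y_n = 2.3391^(3/5) = 1.6651 m.

1.6651


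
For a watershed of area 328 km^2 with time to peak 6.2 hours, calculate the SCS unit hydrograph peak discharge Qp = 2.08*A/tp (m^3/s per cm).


SCS formula: Qp = 2.08 * A / tp.
Qp = 2.08 * 328 / 6.2
   = 682.24 / 6.2
   = 110.04 m^3/s per cm.

110.04


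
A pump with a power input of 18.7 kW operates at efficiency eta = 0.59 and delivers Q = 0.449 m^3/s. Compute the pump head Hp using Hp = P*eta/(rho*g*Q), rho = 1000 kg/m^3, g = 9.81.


Pump head formula: Hp = P * eta / (rho * g * Q).
Numerator: P * eta = 18.7 * 1000 * 0.59 = 11033.0 W.
Denominator: rho * g * Q = 1000 * 9.81 * 0.449 = 4404.69.
Hp = 11033.0 / 4404.69 = 2.5 m.

2.5


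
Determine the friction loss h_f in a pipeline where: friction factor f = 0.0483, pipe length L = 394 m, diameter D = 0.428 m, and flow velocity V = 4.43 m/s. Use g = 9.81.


Darcy-Weisbach equation: h_f = f * (L/D) * V^2/(2g).
f * L/D = 0.0483 * 394/0.428 = 44.4631.
V^2/(2g) = 4.43^2 / (2*9.81) = 19.6249 / 19.62 = 1.0002 m.
h_f = 44.4631 * 1.0002 = 44.474 m.

44.474


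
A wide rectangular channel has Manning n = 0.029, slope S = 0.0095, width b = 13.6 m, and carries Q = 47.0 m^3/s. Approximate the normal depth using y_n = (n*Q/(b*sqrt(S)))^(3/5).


We use the wide-channel approximation y_n = (n*Q/(b*sqrt(S)))^(3/5).
sqrt(S) = sqrt(0.0095) = 0.097468.
Numerator: n*Q = 0.029 * 47.0 = 1.363.
Denominator: b*sqrt(S) = 13.6 * 0.097468 = 1.325565.
arg = 1.0282.
y_n = 1.0282^(3/5) = 1.0169 m.

1.0169


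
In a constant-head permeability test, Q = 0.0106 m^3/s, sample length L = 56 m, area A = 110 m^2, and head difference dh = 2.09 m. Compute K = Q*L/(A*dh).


From K = Q*L / (A*dh):
Numerator: Q*L = 0.0106 * 56 = 0.5936.
Denominator: A*dh = 110 * 2.09 = 229.9.
K = 0.5936 / 229.9 = 0.002582 m/s.

0.002582


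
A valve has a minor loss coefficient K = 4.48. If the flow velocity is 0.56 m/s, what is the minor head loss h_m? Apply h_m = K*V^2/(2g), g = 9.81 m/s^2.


Minor loss formula: h_m = K * V^2/(2g).
V^2 = 0.56^2 = 0.3136.
V^2/(2g) = 0.3136 / 19.62 = 0.016 m.
h_m = 4.48 * 0.016 = 0.0716 m.

0.0716


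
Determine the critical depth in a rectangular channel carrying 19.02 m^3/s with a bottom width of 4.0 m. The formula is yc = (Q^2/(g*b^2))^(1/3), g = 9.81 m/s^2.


Using yc = (Q^2 / (g * b^2))^(1/3):
Q^2 = 19.02^2 = 361.76.
g * b^2 = 9.81 * 4.0^2 = 9.81 * 16.0 = 156.96.
Q^2 / (g*b^2) = 361.76 / 156.96 = 2.3048.
yc = 2.3048^(1/3) = 1.3209 m.

1.3209


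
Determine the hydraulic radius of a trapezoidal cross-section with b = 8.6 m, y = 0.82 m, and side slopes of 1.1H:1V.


For a trapezoidal section with side slope z:
A = (b + z*y)*y = (8.6 + 1.1*0.82)*0.82 = 7.792 m^2.
P = b + 2*y*sqrt(1 + z^2) = 8.6 + 2*0.82*sqrt(1 + 1.1^2) = 11.038 m.
R = A/P = 7.792 / 11.038 = 0.7059 m.

0.7059


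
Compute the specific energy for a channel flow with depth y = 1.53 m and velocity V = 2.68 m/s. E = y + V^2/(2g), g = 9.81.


Specific energy E = y + V^2/(2g).
Velocity head = V^2/(2g) = 2.68^2 / (2*9.81) = 7.1824 / 19.62 = 0.3661 m.
E = 1.53 + 0.3661 = 1.8961 m.

1.8961


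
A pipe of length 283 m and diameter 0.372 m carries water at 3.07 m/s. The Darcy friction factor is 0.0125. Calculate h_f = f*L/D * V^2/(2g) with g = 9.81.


Darcy-Weisbach equation: h_f = f * (L/D) * V^2/(2g).
f * L/D = 0.0125 * 283/0.372 = 9.5094.
V^2/(2g) = 3.07^2 / (2*9.81) = 9.4249 / 19.62 = 0.4804 m.
h_f = 9.5094 * 0.4804 = 4.568 m.

4.568


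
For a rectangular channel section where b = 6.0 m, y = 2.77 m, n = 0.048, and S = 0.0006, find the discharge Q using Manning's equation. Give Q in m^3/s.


For a rectangular channel, the cross-sectional area A = b * y = 6.0 * 2.77 = 16.62 m^2.
The wetted perimeter P = b + 2y = 6.0 + 2*2.77 = 11.54 m.
Hydraulic radius R = A/P = 16.62/11.54 = 1.4402 m.
Velocity V = (1/n)*R^(2/3)*S^(1/2) = (1/0.048)*1.4402^(2/3)*0.0006^(1/2) = 0.6508 m/s.
Discharge Q = A * V = 16.62 * 0.6508 = 10.816 m^3/s.

10.816


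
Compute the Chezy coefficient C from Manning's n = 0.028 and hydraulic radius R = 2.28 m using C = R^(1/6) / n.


The Chezy coefficient relates to Manning's n through C = R^(1/6) / n.
R^(1/6) = 2.28^(1/6) = 1.147244.
C = 1.147244 / 0.028 = 40.97 m^(1/2)/s.

40.97


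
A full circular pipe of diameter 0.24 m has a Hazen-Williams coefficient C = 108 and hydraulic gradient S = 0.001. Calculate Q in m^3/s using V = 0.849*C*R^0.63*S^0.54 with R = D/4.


For a full circular pipe, R = D/4 = 0.24/4 = 0.06 m.
V = 0.849 * 108 * 0.06^0.63 * 0.001^0.54
  = 0.849 * 108 * 0.169916 * 0.023988
  = 0.3737 m/s.
Pipe area A = pi*D^2/4 = pi*0.24^2/4 = 0.0452 m^2.
Q = A * V = 0.0452 * 0.3737 = 0.0169 m^3/s.

0.0169


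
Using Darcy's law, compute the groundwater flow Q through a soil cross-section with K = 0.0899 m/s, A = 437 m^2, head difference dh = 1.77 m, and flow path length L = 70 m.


Darcy's law: Q = K * A * i, where i = dh/L.
Hydraulic gradient i = 1.77 / 70 = 0.025286.
Q = 0.0899 * 437 * 0.025286
  = 0.9934 m^3/s.

0.9934


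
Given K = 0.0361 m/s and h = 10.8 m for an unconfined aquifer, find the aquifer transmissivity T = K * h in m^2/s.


Transmissivity is defined as T = K * h.
T = 0.0361 * 10.8
  = 0.3899 m^2/s.

0.3899


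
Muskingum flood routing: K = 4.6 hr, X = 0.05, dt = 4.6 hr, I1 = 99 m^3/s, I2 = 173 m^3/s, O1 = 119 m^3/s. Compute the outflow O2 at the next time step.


Muskingum coefficients:
denom = 2*K*(1-X) + dt = 2*4.6*(1-0.05) + 4.6 = 13.34.
C0 = (dt - 2*K*X)/denom = (4.6 - 2*4.6*0.05)/13.34 = 0.3103.
C1 = (dt + 2*K*X)/denom = (4.6 + 2*4.6*0.05)/13.34 = 0.3793.
C2 = (2*K*(1-X) - dt)/denom = 0.3103.
O2 = C0*I2 + C1*I1 + C2*O1
   = 0.3103*173 + 0.3793*99 + 0.3103*119
   = 128.17 m^3/s.

128.17


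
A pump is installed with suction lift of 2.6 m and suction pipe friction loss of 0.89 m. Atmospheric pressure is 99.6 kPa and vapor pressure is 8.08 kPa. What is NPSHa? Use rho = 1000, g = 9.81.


NPSHa = p_atm/(rho*g) - z_s - hf_s - p_vap/(rho*g).
p_atm/(rho*g) = 99.6*1000 / (1000*9.81) = 10.153 m.
p_vap/(rho*g) = 8.08*1000 / (1000*9.81) = 0.824 m.
NPSHa = 10.153 - 2.6 - 0.89 - 0.824
      = 5.84 m.

5.84


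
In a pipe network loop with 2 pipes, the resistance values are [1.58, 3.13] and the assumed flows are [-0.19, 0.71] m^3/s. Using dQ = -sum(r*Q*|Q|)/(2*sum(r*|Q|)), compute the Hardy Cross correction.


Numerator terms (r*Q*|Q|): 1.58*-0.19*|-0.19| = -0.057; 3.13*0.71*|0.71| = 1.5778.
Sum of numerator = 1.5208.
Denominator terms (r*|Q|): 1.58*|-0.19| = 0.3002; 3.13*|0.71| = 2.2223.
2 * sum of denominator = 2 * 2.5225 = 5.045.
dQ = -1.5208 / 5.045 = -0.3014 m^3/s.

-0.3014


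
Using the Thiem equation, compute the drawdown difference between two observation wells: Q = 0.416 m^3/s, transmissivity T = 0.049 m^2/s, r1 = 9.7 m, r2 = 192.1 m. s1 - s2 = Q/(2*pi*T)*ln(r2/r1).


Thiem equation: s1 - s2 = Q/(2*pi*T) * ln(r2/r1).
ln(r2/r1) = ln(192.1/9.7) = 2.9859.
Q/(2*pi*T) = 0.416 / (2*pi*0.049) = 0.416 / 0.3079 = 1.3512.
s1 - s2 = 1.3512 * 2.9859 = 4.0345 m.

4.0345


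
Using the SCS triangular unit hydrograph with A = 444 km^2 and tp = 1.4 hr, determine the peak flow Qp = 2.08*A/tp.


SCS formula: Qp = 2.08 * A / tp.
Qp = 2.08 * 444 / 1.4
   = 923.52 / 1.4
   = 659.66 m^3/s per cm.

659.66


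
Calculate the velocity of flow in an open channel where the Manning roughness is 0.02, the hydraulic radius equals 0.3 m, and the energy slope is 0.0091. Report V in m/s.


Manning's equation gives V = (1/n) * R^(2/3) * S^(1/2).
First, compute R^(2/3) = 0.3^(2/3) = 0.4481.
Next, S^(1/2) = 0.0091^(1/2) = 0.095394.
Then 1/n = 1/0.02 = 50.0.
V = 50.0 * 0.4481 * 0.095394 = 2.1375 m/s.

2.1375


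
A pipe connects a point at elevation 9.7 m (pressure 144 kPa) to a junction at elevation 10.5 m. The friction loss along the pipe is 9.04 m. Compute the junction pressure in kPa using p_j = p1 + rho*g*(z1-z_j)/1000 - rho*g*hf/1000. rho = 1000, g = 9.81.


Junction pressure: p_j = p1 + rho*g*(z1 - z_j)/1000 - rho*g*hf/1000.
Elevation term = 1000*9.81*(9.7 - 10.5)/1000 = -7.848 kPa.
Friction term = 1000*9.81*9.04/1000 = 88.682 kPa.
p_j = 144 + -7.848 - 88.682 = 47.47 kPa.

47.47


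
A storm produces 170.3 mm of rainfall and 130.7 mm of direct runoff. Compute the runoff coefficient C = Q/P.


The runoff coefficient C = runoff depth / rainfall depth.
C = 130.7 / 170.3
  = 0.7675.

0.7675


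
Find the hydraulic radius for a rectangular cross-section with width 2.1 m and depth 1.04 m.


For a rectangular section:
Flow area A = b * y = 2.1 * 1.04 = 2.18 m^2.
Wetted perimeter P = b + 2y = 2.1 + 2*1.04 = 4.18 m.
Hydraulic radius R = A/P = 2.18 / 4.18 = 0.5225 m.

0.5225


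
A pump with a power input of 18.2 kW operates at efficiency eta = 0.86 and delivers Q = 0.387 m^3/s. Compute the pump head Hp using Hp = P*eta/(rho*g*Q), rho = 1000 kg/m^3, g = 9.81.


Pump head formula: Hp = P * eta / (rho * g * Q).
Numerator: P * eta = 18.2 * 1000 * 0.86 = 15652.0 W.
Denominator: rho * g * Q = 1000 * 9.81 * 0.387 = 3796.47.
Hp = 15652.0 / 3796.47 = 4.12 m.

4.12


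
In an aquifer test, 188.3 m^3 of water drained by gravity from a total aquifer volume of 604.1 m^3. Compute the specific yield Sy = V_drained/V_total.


Specific yield Sy = Volume drained / Total volume.
Sy = 188.3 / 604.1
   = 0.3117.

0.3117


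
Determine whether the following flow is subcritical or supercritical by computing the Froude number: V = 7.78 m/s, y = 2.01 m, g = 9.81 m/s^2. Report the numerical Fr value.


The Froude number is defined as Fr = V / sqrt(g*y).
g*y = 9.81 * 2.01 = 19.7181.
sqrt(g*y) = sqrt(19.7181) = 4.4405.
Fr = 7.78 / 4.4405 = 1.7521.
Since Fr > 1, the flow is supercritical.

1.7521


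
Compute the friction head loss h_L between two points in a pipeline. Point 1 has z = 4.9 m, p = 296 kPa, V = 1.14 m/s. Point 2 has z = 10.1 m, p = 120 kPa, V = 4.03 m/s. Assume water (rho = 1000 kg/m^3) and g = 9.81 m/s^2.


Total head at each section: H = z + p/(rho*g) + V^2/(2g).
H1 = 4.9 + 296*1000/(1000*9.81) + 1.14^2/(2*9.81)
   = 4.9 + 30.173 + 0.0662
   = 35.14 m.
H2 = 10.1 + 120*1000/(1000*9.81) + 4.03^2/(2*9.81)
   = 10.1 + 12.232 + 0.8278
   = 23.16 m.
h_L = H1 - H2 = 35.14 - 23.16 = 11.979 m.

11.979


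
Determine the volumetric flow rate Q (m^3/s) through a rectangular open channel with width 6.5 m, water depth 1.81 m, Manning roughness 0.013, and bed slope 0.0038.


For a rectangular channel, the cross-sectional area A = b * y = 6.5 * 1.81 = 11.77 m^2.
The wetted perimeter P = b + 2y = 6.5 + 2*1.81 = 10.12 m.
Hydraulic radius R = A/P = 11.77/10.12 = 1.1625 m.
Velocity V = (1/n)*R^(2/3)*S^(1/2) = (1/0.013)*1.1625^(2/3)*0.0038^(1/2) = 5.2427 m/s.
Discharge Q = A * V = 11.77 * 5.2427 = 61.681 m^3/s.

61.681


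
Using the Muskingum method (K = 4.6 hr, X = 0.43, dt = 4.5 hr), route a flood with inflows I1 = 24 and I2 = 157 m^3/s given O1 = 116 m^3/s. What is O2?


Muskingum coefficients:
denom = 2*K*(1-X) + dt = 2*4.6*(1-0.43) + 4.5 = 9.744.
C0 = (dt - 2*K*X)/denom = (4.5 - 2*4.6*0.43)/9.744 = 0.0558.
C1 = (dt + 2*K*X)/denom = (4.5 + 2*4.6*0.43)/9.744 = 0.8678.
C2 = (2*K*(1-X) - dt)/denom = 0.0764.
O2 = C0*I2 + C1*I1 + C2*O1
   = 0.0558*157 + 0.8678*24 + 0.0764*116
   = 38.45 m^3/s.

38.45


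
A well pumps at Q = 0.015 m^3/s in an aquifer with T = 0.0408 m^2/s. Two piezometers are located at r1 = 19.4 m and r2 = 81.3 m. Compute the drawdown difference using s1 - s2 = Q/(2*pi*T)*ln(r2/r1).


Thiem equation: s1 - s2 = Q/(2*pi*T) * ln(r2/r1).
ln(r2/r1) = ln(81.3/19.4) = 1.4329.
Q/(2*pi*T) = 0.015 / (2*pi*0.0408) = 0.015 / 0.2564 = 0.0585.
s1 - s2 = 0.0585 * 1.4329 = 0.0838 m.

0.0838


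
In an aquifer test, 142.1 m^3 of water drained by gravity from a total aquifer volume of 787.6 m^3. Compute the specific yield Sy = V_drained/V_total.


Specific yield Sy = Volume drained / Total volume.
Sy = 142.1 / 787.6
   = 0.1804.

0.1804


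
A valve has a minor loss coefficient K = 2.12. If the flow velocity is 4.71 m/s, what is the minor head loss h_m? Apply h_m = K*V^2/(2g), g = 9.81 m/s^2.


Minor loss formula: h_m = K * V^2/(2g).
V^2 = 4.71^2 = 22.1841.
V^2/(2g) = 22.1841 / 19.62 = 1.1307 m.
h_m = 2.12 * 1.1307 = 2.3971 m.

2.3971


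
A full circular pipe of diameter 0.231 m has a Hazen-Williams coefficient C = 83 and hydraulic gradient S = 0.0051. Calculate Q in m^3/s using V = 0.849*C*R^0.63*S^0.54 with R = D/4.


For a full circular pipe, R = D/4 = 0.231/4 = 0.0578 m.
V = 0.849 * 83 * 0.0578^0.63 * 0.0051^0.54
  = 0.849 * 83 * 0.165874 * 0.057821
  = 0.6759 m/s.
Pipe area A = pi*D^2/4 = pi*0.231^2/4 = 0.0419 m^2.
Q = A * V = 0.0419 * 0.6759 = 0.0283 m^3/s.

0.0283


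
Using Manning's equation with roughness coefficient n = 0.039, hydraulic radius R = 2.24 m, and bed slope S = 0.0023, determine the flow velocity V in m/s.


Manning's equation gives V = (1/n) * R^(2/3) * S^(1/2).
First, compute R^(2/3) = 2.24^(2/3) = 1.712.
Next, S^(1/2) = 0.0023^(1/2) = 0.047958.
Then 1/n = 1/0.039 = 25.64.
V = 25.64 * 1.712 * 0.047958 = 2.1052 m/s.

2.1052


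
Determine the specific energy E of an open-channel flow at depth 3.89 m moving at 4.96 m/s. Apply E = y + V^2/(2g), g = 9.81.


Specific energy E = y + V^2/(2g).
Velocity head = V^2/(2g) = 4.96^2 / (2*9.81) = 24.6016 / 19.62 = 1.2539 m.
E = 3.89 + 1.2539 = 5.1439 m.

5.1439


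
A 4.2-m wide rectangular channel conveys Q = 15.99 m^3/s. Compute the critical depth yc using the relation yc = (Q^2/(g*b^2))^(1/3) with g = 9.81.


Using yc = (Q^2 / (g * b^2))^(1/3):
Q^2 = 15.99^2 = 255.68.
g * b^2 = 9.81 * 4.2^2 = 9.81 * 17.64 = 173.05.
Q^2 / (g*b^2) = 255.68 / 173.05 = 1.4775.
yc = 1.4775^(1/3) = 1.139 m.

1.139
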